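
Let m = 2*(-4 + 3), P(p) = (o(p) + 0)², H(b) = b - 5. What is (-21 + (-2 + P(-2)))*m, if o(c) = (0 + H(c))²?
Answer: -4756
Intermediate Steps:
H(b) = -5 + b
o(c) = (-5 + c)² (o(c) = (0 + (-5 + c))² = (-5 + c)²)
P(p) = (-5 + p)⁴ (P(p) = ((-5 + p)² + 0)² = ((-5 + p)²)² = (-5 + p)⁴)
m = -2 (m = 2*(-1) = -2)
(-21 + (-2 + P(-2)))*m = (-21 + (-2 + (-5 - 2)⁴))*(-2) = (-21 + (-2 + (-7)⁴))*(-2) = (-21 + (-2 + 2401))*(-2) = (-21 + 2399)*(-2) = 2378*(-2) = -4756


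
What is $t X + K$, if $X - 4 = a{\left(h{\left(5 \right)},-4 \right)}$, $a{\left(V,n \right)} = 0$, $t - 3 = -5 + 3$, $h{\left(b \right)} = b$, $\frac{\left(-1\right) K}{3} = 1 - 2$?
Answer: $7$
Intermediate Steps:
$K = 3$ ($K = - 3 \left(1 - 2\right) = \left(-3\right) \left(-1\right) = 3$)
$t = 1$ ($t = 3 + \left(-5 + 3\right) = 3 - 2 = 1$)
$X = 4$ ($X = 4 + 0 = 4$)
$t X + K = 1 \cdot 4 + 3 = 4 + 3 = 7$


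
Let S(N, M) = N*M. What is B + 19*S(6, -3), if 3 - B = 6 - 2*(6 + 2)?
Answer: -329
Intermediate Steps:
B = 13 (B = 3 - (6 - 2*(6 + 2)) = 3 - (6 - 16) = 3 - 1*(-10) = 3 + 10 = 13)
S(N, M) = M*N
B + 19*S(6, -3) = 13 + 19*(-3*6) = 13 + 19*(-18) = 13 - 342 = -329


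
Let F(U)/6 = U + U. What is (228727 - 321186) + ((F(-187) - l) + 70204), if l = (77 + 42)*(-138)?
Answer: -8077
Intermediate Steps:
F(U) = 12*U (F(U) = 6*(U + U) = 6*(2*U) = 12*U)
l = -16422 (l = 119*(-138) = -16422)
(228727 - 321186) + ((F(-187) - l) + 70204) = (228727 - 321186) + ((12*(-187) - 1*(-16422)) + 70204) = -92459 + ((-2244 + 16422) + 70204) = -92459 + (14178 + 70204) = -92459 + 84382 = -8077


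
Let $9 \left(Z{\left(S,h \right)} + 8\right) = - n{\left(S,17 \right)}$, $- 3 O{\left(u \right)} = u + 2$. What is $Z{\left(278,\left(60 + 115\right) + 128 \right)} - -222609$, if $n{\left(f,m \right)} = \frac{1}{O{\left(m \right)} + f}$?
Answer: $\frac{544259444}{2445} \approx 2.226 \cdot 10^{5}$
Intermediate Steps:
$O{\left(u \right)} = - \frac{2}{3} - \frac{u}{3}$ ($O{\left(u \right)} = - \frac{u + 2}{3} = - \frac{2 + u}{3} = - \frac{2}{3} - \frac{u}{3}$)
$n{\left(f,m \right)} = \frac{1}{- \frac{2}{3} + f - \frac{m}{3}}$ ($n{\left(f,m \right)} = \frac{1}{\left(- \frac{2}{3} - \frac{m}{3}\right) + f} = \frac{1}{- \frac{2}{3} + f - \frac{m}{3}}$)
$Z{\left(S,h \right)} = -8 - \frac{1}{3 \left(-19 + 3 S\right)}$ ($Z{\left(S,h \right)} = -8 + \frac{\left(-1\right) \frac{3}{-2 - 17 + 3 S}}{9} = -8 + \frac{\left(-1\right) \frac{3}{-19 + 3 S}}{9} = -8 + \frac{\left(-3\right) \frac{1}{-19 + 3 S}}{9} = -8 - \frac{1}{3 \left(-19 + 3 S\right)}$)
$Z{\left(278,\left(60 + 115\right) + 128 \right)} - -222609 = \frac{455 - 20016}{3 \left(-19 + 3 \cdot 278\right)} - -222609 = \frac{455 - 20016}{3 \left(-19 + 834\right)} + 222609 = \frac{1}{3} \cdot \frac{1}{815} \left(-19561\right) + 222609 = - \frac{19561}{2445} + 222609 = \frac{544259444}{2445}$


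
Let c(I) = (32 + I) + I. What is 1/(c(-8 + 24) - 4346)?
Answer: -1/4282 ≈ -0.00023354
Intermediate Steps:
c(I) = 32 + 2*I
1/(c(-8 + 24) - 4346) = 1/((32 + 2*(-8 + 24)) - 4346) = 1/((32 + 2*16) - 4346) = 1/((32 + 32) - 4346) = 1/(64 - 4346) = 1/(-4282) = -1/4282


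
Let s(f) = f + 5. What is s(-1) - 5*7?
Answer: -31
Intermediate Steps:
s(f) = 5 + f
s(-1) - 5*7 = (5 - 1) - 5*7 = 4 - 35 = -31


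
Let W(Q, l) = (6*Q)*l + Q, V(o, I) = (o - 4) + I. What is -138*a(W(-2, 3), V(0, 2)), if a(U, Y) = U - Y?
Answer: 4968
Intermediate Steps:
V(o, I) = -4 + I + o (V(o, I) = (-4 + o) + I = -4 + I + o)
W(Q, l) = Q + 6*Q*l (W(Q, l) = 6*Q*l + Q = Q + 6*Q*l)
-138*a(W(-2, 3), V(0, 2)) = -138*(-2*(1 + 6*3) - (-4 + 2 + 0)) = -138*(-2*(1 + 18) - 1*(-2)) = -138*(-2*19 + 2) = -138*(-38 + 2) = -138*(-36) = 4968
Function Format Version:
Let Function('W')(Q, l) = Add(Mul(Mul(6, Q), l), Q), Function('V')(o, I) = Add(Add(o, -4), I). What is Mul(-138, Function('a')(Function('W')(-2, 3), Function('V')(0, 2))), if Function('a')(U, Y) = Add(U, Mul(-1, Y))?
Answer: 4968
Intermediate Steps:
Function('V')(o, I) = Add(-4, I, o) (Function('V')(o, I) = Add(Add(-4, o), I) = Add(-4, I, o))
Function('W')(Q, l) = Add(Q, Mul(6, Q, l)) (Function('W')(Q, l) = Add(Mul(6, Q, l), Q) = Add(Q, Mul(6, Q, l)))
Mul(-138, Function('a')(Function('W')(-2, 3), Function('V')(0, 2))) = Mul(-138, Add(Mul(-2, Add(1, Mul(6, 3))), Mul(-1, Add(-4, 2, 0)))) = Mul(-138, Add(Mul(-2, Add(1, 18)), Mul(-1, -2))) = Mul(-138, Add(Mul(-2, 19), 2)) = Mul(-138, Add(-38, 2)) = Mul(-138, -36) = 4968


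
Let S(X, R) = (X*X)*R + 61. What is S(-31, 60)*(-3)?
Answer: -173163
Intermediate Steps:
S(X, R) = 61 + R*X**2 (S(X, R) = X**2*R + 61 = R*X**2 + 61 = 61 + R*X**2)
S(-31, 60)*(-3) = (61 + 60*(-31)**2)*(-3) = (61 + 60*961)*(-3) = (61 + 57660)*(-3) = 57721*(-3) = -173163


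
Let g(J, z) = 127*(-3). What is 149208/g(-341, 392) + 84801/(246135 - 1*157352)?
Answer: -4404941561/11275441 ≈ -390.67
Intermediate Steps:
g(J, z) = -381
149208/g(-341, 392) + 84801/(246135 - 1*157352) = 149208/(-381) + 84801/(246135 - 1*157352) = 149208*(-1/381) + 84801/(246135 - 157352) = -49736/127 + 84801/88783 = -4404941561/11275441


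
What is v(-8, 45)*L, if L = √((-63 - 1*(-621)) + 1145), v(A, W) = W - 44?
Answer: √1703 ≈ 41.267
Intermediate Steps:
v(A, W) = -44 + W
L = √1703 (L = √((-63 + 621) + 1145) = √(558 + 1145) = √1703 ≈ 41.267)
v(-8, 45)*L = (-44 + 45)*√1703 = 1*√1703 = √1703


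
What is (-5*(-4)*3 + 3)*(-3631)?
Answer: -228753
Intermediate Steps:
(-5*(-4)*3 + 3)*(-3631) = (20*3 + 3)*(-3631) = (60 + 3)*(-3631) = 63*(-3631) = -228753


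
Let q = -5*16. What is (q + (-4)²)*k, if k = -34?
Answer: 2176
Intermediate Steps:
q = -80
(q + (-4)²)*k = (-80 + (-4)²)*(-34) = (-80 + 16)*(-34) = -64*(-34) = 2176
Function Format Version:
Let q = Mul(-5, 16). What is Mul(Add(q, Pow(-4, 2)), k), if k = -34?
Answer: 2176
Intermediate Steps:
q = -80
Mul(Add(q, Pow(-4, 2)), k) = Mul(Add(-80, Pow(-4, 2)), -34) = Mul(Add(-80, 16), -34) = Mul(-64, -34) = 2176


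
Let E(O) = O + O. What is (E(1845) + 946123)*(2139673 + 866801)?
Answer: 2855588089362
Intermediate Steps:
E(O) = 2*O
(E(1845) + 946123)*(2139673 + 866801) = (2*1845 + 946123)*(2139673 + 866801) = (3690 + 946123)*3006474 = 949813*3006474 = 2855588089362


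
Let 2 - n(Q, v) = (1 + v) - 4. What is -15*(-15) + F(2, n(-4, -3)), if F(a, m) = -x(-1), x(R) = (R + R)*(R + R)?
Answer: 221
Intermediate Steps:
n(Q, v) = 5 - v (n(Q, v) = 2 - ((1 + v) - 4) = 2 - (-3 + v) = 2 + (3 - v) = 5 - v)
x(R) = 4*R**2 (x(R) = (2*R)*(2*R) = 4*R**2)
F(a, m) = -4 (F(a, m) = -4*(-1)**2 = -4)
-15*(-15) + F(2, n(-4, -3)) = -15*(-15) - 4 = 225 - 4 = 221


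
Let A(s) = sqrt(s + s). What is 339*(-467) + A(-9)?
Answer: -158313 + 3*I*sqrt(2) ≈ -1.5831e+5 + 4.2426*I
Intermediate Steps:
A(s) = sqrt(2)*sqrt(s) (A(s) = sqrt(2*s) = sqrt(2)*sqrt(s))
339*(-467) + A(-9) = 339*(-467) + sqrt(2)*sqrt(-9) = -158313 + sqrt(2)*(3*I) = -158313 + 3*I*sqrt(2)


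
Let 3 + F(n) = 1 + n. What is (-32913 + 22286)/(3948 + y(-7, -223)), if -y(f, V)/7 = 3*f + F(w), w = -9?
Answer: -10627/4172 ≈ -2.5472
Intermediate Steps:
F(n) = -2 + n (F(n) = -3 + (1 + n) = -2 + n)
y(f, V) = 77 - 21*f (y(f, V) = -7*(3*f + (-2 - 9)) = -7*(3*f - 11) = -7*(-11 + 3*f) = 77 - 21*f)
(-32913 + 22286)/(3948 + y(-7, -223)) = (-32913 + 22286)/(3948 + (77 - 21*(-7))) = -10627/(3948 + (77 + 147)) = -10627/(3948 + 224) = -10627/4172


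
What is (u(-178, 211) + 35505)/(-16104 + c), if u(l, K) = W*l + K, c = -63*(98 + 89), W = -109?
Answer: -55118/27885 ≈ -1.9766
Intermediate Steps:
c = -11781 (c = -63*187 = -11781)
u(l, K) = K - 109*l (u(l, K) = -109*l + K = K - 109*l)
(u(-178, 211) + 35505)/(-16104 + c) = ((211 - 109*(-178)) + 35505)/(-16104 - 11781) = ((211 + 19402) + 35505)/(-27885) = (19613 + 35505)*(-1/27885) = 55118*(-1/27885) = -55118/27885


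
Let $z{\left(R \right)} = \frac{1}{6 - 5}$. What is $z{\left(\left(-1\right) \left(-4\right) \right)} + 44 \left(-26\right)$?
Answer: $-1143$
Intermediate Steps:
$z{\left(R \right)} = 1$ ($z{\left(R \right)} = 1^{-1} = 1$)
$z{\left(\left(-1\right) \left(-4\right) \right)} + 44 \left(-26\right) = 1 + 44 \left(-26\right) = 1 - 1144 = -1143$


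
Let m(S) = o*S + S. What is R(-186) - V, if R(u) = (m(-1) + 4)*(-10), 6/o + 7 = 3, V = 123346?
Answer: -123391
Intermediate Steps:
o = -3/2 (o = 6/(-7 + 3) = 6/(-4) = 6*(-¼) = -3/2 ≈ -1.5000)
m(S) = -S/2 (m(S) = -3*S/2 + S = -S/2)
R(u) = -45 (R(u) = (-½*(-1) + 4)*(-10) = (½ + 4)*(-10) = (9/2)*(-10) = -45)
R(-186) - V = -45 - 1*123346 = -45 - 123346 = -123391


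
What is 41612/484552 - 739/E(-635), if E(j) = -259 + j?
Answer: 24705316/27074343 ≈ 0.91250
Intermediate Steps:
41612/484552 - 739/E(-635) = 41612/484552 - 739/(-259 - 635) = 41612*(1/484552) - 739/(-894) = 10403/121138 - 739*(-1/894) = 10403/121138 + 739/894 = 24705316/27074343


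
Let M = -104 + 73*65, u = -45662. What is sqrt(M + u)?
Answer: I*sqrt(41021) ≈ 202.54*I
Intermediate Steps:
M = 4641 (M = -104 + 4745 = 4641)
sqrt(M + u) = sqrt(4641 - 45662) = sqrt(-41021) = I*sqrt(41021)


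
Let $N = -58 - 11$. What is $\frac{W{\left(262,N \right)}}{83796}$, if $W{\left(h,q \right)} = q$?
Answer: $- \frac{23}{27932} \approx -0.00082343$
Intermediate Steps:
$N = -69$ ($N = -58 - 11 = -69$)
$\frac{W{\left(262,N \right)}}{83796} = - \frac{69}{83796} = \left(-69\right) \frac{1}{83796} = - \frac{23}{27932}$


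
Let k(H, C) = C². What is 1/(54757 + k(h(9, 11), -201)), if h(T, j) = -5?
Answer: 1/95158 ≈ 1.0509e-5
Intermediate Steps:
1/(54757 + k(h(9, 11), -201)) = 1/(54757 + (-201)²) = 1/(54757 + 40401) = 1/95158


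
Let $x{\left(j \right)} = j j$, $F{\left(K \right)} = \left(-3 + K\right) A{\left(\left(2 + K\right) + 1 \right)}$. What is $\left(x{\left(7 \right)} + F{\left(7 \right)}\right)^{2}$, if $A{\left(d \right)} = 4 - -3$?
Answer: $5929$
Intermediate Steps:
$A{\left(d \right)} = 7$ ($A{\left(d \right)} = 4 + 3 = 7$)
$F{\left(K \right)} = -21 + 7 K$ ($F{\left(K \right)} = \left(-3 + K\right) 7 = -21 + 7 K$)
$x{\left(j \right)} = j^{2}$
$\left(x{\left(7 \right)} + F{\left(7 \right)}\right)^{2} = \left(7^{2} + \left(-21 + 7 \cdot 7\right)\right)^{2} = \left(49 + \left(-21 + 49\right)\right)^{2} = \left(49 + 28\right)^{2} = 77^{2} = 5929$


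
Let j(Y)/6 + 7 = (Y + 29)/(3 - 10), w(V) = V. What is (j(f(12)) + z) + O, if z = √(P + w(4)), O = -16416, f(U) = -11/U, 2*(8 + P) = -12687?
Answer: -230749/14 + I*√25390/2 ≈ -16482.0 + 79.671*I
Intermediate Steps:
P = -12703/2 (P = -8 + (½)*(-12687) = -8 - 12687/2 = -12703/2 ≈ -6351.5)
z = I*√25390/2 (z = √(-12703/2 + 4) = √(-12695/2) = I*√25390/2 ≈ 79.671*I)
j(Y) = -468/7 - 6*Y/7 (j(Y) = -42 + 6*((Y + 29)/(3 - 10)) = -42 + 6*((29 + Y)/(-7)) = -42 + 6*((29 + Y)*(-⅐)) = -42 + 6*(-29/7 - Y/7) = -42 + (-174/7 - 6*Y/7) = -468/7 - 6*Y/7)
(j(f(12)) + z) + O = ((-468/7 - (-66)/(7*12)) + I*√25390/2) - 16416 = ((-468/7 - 6/7*(-11/12)) + I*√25390/2) - 16416 = ((-468/7 + 11/14) + I*√25390/2) - 16416 = (-925/14 + I*√25390/2) - 16416 = -230749/14 + I*√25390/2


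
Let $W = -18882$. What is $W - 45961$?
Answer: $-64843$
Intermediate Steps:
$W - 45961 = -18882 - 45961 = -64843$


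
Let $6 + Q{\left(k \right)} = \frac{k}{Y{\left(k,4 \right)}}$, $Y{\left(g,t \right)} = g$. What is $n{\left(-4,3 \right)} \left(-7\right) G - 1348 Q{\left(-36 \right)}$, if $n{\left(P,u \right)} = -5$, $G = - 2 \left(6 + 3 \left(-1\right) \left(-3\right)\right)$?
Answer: $5690$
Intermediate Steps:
$Q{\left(k \right)} = -5$ ($Q{\left(k \right)} = -6 + \frac{k}{k} = -6 + 1 = -5$)
$G = -30$ ($G = - 2 \left(6 - -9\right) = - 2 \left(6 + 9\right) = \left(-2\right) 15 = -30$)
$n{\left(-4,3 \right)} \left(-7\right) G - 1348 Q{\left(-36 \right)} = \left(-5\right) \left(-7\right) \left(-30\right) - -6740 = 35 \left(-30\right) + 6740 = -1050 + 6740 = 5690$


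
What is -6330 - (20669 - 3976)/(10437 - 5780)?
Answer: -29495503/4657 ≈ -6333.6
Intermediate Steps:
-6330 - (20669 - 3976)/(10437 - 5780) = -6330 - 16693/4657 = -29495503/4657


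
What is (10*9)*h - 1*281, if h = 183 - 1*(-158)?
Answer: 30409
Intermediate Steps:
h = 341 (h = 183 + 158 = 341)
(10*9)*h - 1*281 = (10*9)*341 - 1*281 = 90*341 - 281 = 30690 - 281 = 30409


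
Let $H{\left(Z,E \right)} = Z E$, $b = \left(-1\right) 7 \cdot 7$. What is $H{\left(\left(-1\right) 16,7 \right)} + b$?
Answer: $-161$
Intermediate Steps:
$b = -49$ ($b = \left(-7\right) 7 = -49$)
$H{\left(Z,E \right)} = E Z$
$H{\left(\left(-1\right) 16,7 \right)} + b = 7 \left(\left(-1\right) 16\right) - 49 = 7 \left(-16\right) - 49 = -112 - 49 = -161$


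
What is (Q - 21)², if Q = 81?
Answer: 3600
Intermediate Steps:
(Q - 21)² = (81 - 21)² = 60² = 3600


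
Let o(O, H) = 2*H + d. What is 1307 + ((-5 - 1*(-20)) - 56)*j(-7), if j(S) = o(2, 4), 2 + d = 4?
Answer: 897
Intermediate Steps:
d = 2 (d = -2 + 4 = 2)
o(O, H) = 2 + 2*H (o(O, H) = 2*H + 2 = 2 + 2*H)
j(S) = 10 (j(S) = 2 + 2*4 = 2 + 8 = 10)
1307 + ((-5 - 1*(-20)) - 56)*j(-7) = 1307 + ((-5 - 1*(-20)) - 56)*10 = 1307 + ((-5 + 20) - 56)*10 = 1307 + (15 - 56)*10 = 1307 - 41*10 = 1307 - 410 = 897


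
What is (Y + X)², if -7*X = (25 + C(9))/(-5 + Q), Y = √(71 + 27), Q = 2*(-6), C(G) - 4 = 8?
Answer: 1389147/14161 + 74*√2/17 ≈ 104.25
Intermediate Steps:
C(G) = 12 (C(G) = 4 + 8 = 12)
Q = -12
Y = 7*√2 (Y = √98 = 7*√2 ≈ 9.8995)
X = 37/119 (X = -(25 + 12)/(7*(-5 - 12)) = -37/(7*(-17)) = -37*(-1)/(7*17) = -⅐*(-37/17) = 37/119 ≈ 0.31092)
(Y + X)² = (7*√2 + 37/119)² = (37/119 + 7*√2)²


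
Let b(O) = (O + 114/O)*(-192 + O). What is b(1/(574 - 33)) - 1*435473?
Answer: -3593176546198/292681 ≈ -1.2277e+7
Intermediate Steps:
b(O) = (-192 + O)*(O + 114/O)
b(1/(574 - 33)) - 1*435473 = (114 + (1/(574 - 33))² - 21888/(1/(574 - 33)) - 192/(574 - 33)) - 1*435473 = (114 + (1/541)² - 21888/(1/541) - 192/541) - 435473 = (114 + (1/541)² - 21888/1/541 - 192*1/541) - 435473 = (114 + 1/292681 - 21888*541 - 192/541) - 435473 = (114 + 1/292681 - 11841408 - 192/541) - 435473 = -3465721873085/292681 - 435473 = -3593176546198/292681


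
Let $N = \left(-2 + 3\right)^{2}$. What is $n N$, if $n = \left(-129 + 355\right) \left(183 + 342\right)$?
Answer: $118650$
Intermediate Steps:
$N = 1$ ($N = 1^{2} = 1$)
$n = 118650$ ($n = 226 \cdot 525 = 118650$)
$n N = 118650 \cdot 1 = 118650$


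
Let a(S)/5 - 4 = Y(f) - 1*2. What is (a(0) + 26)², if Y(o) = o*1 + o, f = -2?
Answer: 256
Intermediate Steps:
Y(o) = 2*o (Y(o) = o + o = 2*o)
a(S) = -10 (a(S) = 20 + 5*(2*(-2) - 1*2) = 20 + 5*(-4 - 2) = 20 + 5*(-6) = 20 - 30 = -10)
(a(0) + 26)² = (-10 + 26)² = 16² = 256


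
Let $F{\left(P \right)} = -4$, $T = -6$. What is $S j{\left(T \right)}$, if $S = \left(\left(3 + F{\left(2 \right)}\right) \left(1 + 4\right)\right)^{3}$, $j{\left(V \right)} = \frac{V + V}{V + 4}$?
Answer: $-750$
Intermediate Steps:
$j{\left(V \right)} = \frac{2 V}{4 + V}$
$S = -125$ ($S = \left(\left(3 - 4\right) \left(1 + 4\right)\right)^{3} = \left(\left(-1\right) 5\right)^{3} = \left(-5\right)^{3} = -125$)
$S j{\left(T \right)} = - 125 \cdot 2 \left(-6\right) \frac{1}{4 - 6} = - 125 \cdot 2 \left(-6\right) \frac{1}{-2} = - 125 \cdot 2 \left(-6\right) \left(- \frac{1}{2}\right) = \left(-125\right) 6 = -750$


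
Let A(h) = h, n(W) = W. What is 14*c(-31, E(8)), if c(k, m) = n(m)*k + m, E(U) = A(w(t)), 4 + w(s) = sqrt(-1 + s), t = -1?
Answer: 1680 - 420*I*sqrt(2) ≈ 1680.0 - 593.97*I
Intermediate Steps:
w(s) = -4 + sqrt(-1 + s)
E(U) = -4 + I*sqrt(2) (E(U) = -4 + sqrt(-1 - 1) = -4 + sqrt(-2) = -4 + I*sqrt(2))
c(k, m) = m + k*m (c(k, m) = m*k + m = k*m + m = m + k*m)
14*c(-31, E(8)) = 14*((-4 + I*sqrt(2))*(1 - 31)) = 14*((-4 + I*sqrt(2))*(-30)) = 14*(120 - 30*I*sqrt(2)) = 1680 - 420*I*sqrt(2)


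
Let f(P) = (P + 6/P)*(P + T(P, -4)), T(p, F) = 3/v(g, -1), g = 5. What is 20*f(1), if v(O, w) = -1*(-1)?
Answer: 560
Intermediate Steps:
v(O, w) = 1
T(p, F) = 3 (T(p, F) = 3/1 = 3*1 = 3)
f(P) = (3 + P)*(P + 6/P) (f(P) = (P + 6/P)*(P + 3) = (P + 6/P)*(3 + P) = (3 + P)*(P + 6/P))
20*f(1) = 20*(6 + 1² + 3*1 + 18/1) = 20*(6 + 1 + 3 + 18*1) = 20*(6 + 1 + 3 + 18) = 20*28 = 560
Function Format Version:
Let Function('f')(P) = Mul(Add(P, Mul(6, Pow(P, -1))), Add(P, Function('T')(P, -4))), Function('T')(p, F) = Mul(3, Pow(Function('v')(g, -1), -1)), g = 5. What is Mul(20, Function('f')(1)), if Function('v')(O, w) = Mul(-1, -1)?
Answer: 560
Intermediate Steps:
Function('v')(O, w) = 1
Function('T')(p, F) = 3 (Function('T')(p, F) = Mul(3, Pow(1, -1)) = Mul(3, 1) = 3)
Function('f')(P) = Mul(Add(3, P), Add(P, Mul(6, Pow(P, -1)))) (Function('f')(P) = Mul(Add(P, Mul(6, Pow(P, -1))), Add(P, 3)) = Mul(Add(P, Mul(6, Pow(P, -1))), Add(3, P)) = Mul(Add(3, P), Add(P, Mul(6, Pow(P, -1)))))
Mul(20, Function('f')(1)) = Mul(20, Add(6, Pow(1, 2), Mul(3, 1), Mul(18, Pow(1, -1)))) = Mul(20, Add(6, 1, 3, Mul(18, 1))) = Mul(20, Add(6, 1, 3, 18)) = Mul(20, 28) = 560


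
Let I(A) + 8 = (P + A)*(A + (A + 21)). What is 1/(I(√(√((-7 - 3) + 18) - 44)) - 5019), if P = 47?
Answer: 1/(-4128 + 4*√2 + 115*I*√2*√(22 - √2)) ≈ -0.00023505 - 4.2074e-5*I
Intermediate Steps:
I(A) = -8 + (21 + 2*A)*(47 + A) (I(A) = -8 + (47 + A)*(A + (A + 21)) = -8 + (47 + A)*(A + (21 + A)) = -8 + (47 + A)*(21 + 2*A) = -8 + (21 + 2*A)*(47 + A))
1/(I(√(√((-7 - 3) + 18) - 44)) - 5019) = 1/((979 + 2*(√(√((-7 - 3) + 18) - 44))² + 115*√(√((-7 - 3) + 18) - 44)) - 5019) = 1/((979 + 2*(√(√(-10 + 18) - 44))² + 115*√(√(-10 + 18) - 44)) - 5019) = 1/((979 + 2*(√(√8 - 44))² + 115*√(√8 - 44)) - 5019) = 1/((979 + 2*(√(2*√2 - 44))² + 115*√(2*√2 - 44)) - 5019) = 1/((979 + 2*(√(-44 + 2*√2))² + 115*√(-44 + 2*√2)) - 5019) = 1/((979 + 2*(-44 + 2*√2) + 115*√(-44 + 2*√2)) - 5019) = 1/((979 + (-88 + 4*√2) + 115*√(-44 + 2*√2)) - 5019) = 1/((891 + 4*√2 + 115*√(-44 + 2*√2)) - 5019) = 1/(-4128 + 4*√2 + 115*√(-44 + 2*√2))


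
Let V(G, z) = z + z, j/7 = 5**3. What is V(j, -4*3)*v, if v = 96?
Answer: -2304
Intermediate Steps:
j = 875 (j = 7*5**3 = 7*125 = 875)
V(G, z) = 2*z
V(j, -4*3)*v = (2*(-4*3))*96 = (2*(-12))*96 = -24*96 = -2304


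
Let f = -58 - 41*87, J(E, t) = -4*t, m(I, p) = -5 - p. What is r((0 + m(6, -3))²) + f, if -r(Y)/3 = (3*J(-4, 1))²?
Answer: -4057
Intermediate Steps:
f = -3625 (f = -58 - 3567 = -3625)
r(Y) = -432 (r(Y) = -3*(3*(-4*1))² = -3*(3*(-4))² = -3*(-12)² = -3*144 = -432)
r((0 + m(6, -3))²) + f = -432 - 3625 = -4057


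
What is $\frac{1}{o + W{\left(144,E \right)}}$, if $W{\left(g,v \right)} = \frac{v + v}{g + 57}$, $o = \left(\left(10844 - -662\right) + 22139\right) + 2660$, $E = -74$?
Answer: $\frac{201}{7297157} \approx 2.7545 \cdot 10^{-5}$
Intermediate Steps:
$o = 36305$ ($o = \left(\left(10844 + 662\right) + 22139\right) + 2660 = \left(11506 + 22139\right) + 2660 = 33645 + 2660 = 36305$)
$W{\left(g,v \right)} = \frac{2 v}{57 + g}$
$\frac{1}{o + W{\left(144,E \right)}} = \frac{1}{36305 + 2 \left(-74\right) \frac{1}{57 + 144}} = \frac{1}{36305 + 2 \left(-74\right) \frac{1}{201}} = \frac{1}{36305 - \frac{148}{201}} = \frac{1}{\frac{7297157}{201}} = \frac{201}{7297157}$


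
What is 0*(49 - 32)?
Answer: 0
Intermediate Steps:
0*(49 - 32) = 0*17 = 0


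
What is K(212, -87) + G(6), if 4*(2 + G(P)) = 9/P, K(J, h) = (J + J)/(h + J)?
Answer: 1767/1000 ≈ 1.7670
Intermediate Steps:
K(J, h) = 2*J/(J + h) (K(J, h) = (2*J)/(J + h) = 2*J/(J + h))
G(P) = -2 + 9/(4*P) (G(P) = -2 + (9/P)/4 = -2 + 9/(4*P))
K(212, -87) + G(6) = 2*212/(212 - 87) + (-2 + (9/4)/6) = 2*212/125 + (-2 + (9/4)*(⅙)) = 2*212*(1/125) + (-2 + 3/8) = 424/125 - 13/8 = 1767/1000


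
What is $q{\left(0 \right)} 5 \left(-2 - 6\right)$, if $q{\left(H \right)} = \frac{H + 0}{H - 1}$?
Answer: $0$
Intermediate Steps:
$q{\left(H \right)} = \frac{H}{-1 + H}$
$q{\left(0 \right)} 5 \left(-2 - 6\right) = \frac{0}{-1 + 0} \cdot 5 \left(-2 - 6\right) = \frac{0}{-1} \cdot 5 \left(-2 - 6\right) = 0 \left(-1\right) 5 \left(-8\right) = 0 \cdot 5 \left(-8\right) = 0 \left(-8\right) = 0$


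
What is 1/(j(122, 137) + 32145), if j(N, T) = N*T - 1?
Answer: 1/48858 ≈ 2.0467e-5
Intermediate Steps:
j(N, T) = -1 + N*T
1/(j(122, 137) + 32145) = 1/((-1 + 122*137) + 32145) = 1/((-1 + 16714) + 32145) = 1/(16713 + 32145) = 1/48858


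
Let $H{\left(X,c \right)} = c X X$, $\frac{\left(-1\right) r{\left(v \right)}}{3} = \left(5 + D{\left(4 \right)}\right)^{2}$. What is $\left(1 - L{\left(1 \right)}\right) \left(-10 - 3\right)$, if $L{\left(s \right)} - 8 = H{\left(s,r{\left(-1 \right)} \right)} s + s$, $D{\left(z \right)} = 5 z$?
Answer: $-24271$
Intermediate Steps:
$r{\left(v \right)} = -1875$ ($r{\left(v \right)} = - 3 \left(5 + 5 \cdot 4\right)^{2} = - 3 \left(5 + 20\right)^{2} = - 3 \cdot 25^{2} = \left(-3\right) 625 = -1875$)
$H{\left(X,c \right)} = c X^{2}$ ($H{\left(X,c \right)} = X c X = c X^{2}$)
$L{\left(s \right)} = 8 + s - 1875 s^{3}$ ($L{\left(s \right)} = 8 + \left(- 1875 s^{2} s + s\right) = 8 - \left(- s + 1875 s^{3}\right) = 8 + s - 1875 s^{3}$)
$\left(1 - L{\left(1 \right)}\right) \left(-10 - 3\right) = \left(1 - \left(8 + 1 - 1875 \cdot 1^{3}\right)\right) \left(-10 - 3\right) = \left(1 - \left(8 + 1 - 1875\right)\right) \left(-13\right) = \left(1 - -1866\right) \left(-13\right) = \left(1 + 1866\right) \left(-13\right) = 1867 \left(-13\right) = -24271$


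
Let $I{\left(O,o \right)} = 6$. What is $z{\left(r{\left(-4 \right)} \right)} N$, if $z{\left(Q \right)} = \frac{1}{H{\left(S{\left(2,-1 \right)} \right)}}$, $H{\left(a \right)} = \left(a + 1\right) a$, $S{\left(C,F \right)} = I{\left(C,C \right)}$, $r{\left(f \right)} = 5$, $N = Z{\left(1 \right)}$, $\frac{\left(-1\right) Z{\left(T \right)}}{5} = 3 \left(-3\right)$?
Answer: $\frac{15}{14} \approx 1.0714$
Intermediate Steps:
$Z{\left(T \right)} = 45$ ($Z{\left(T \right)} = - 5 \cdot 3 \left(-3\right) = \left(-5\right) \left(-9\right) = 45$)
$N = 45$
$S{\left(C,F \right)} = 6$
$H{\left(a \right)} = a \left(1 + a\right)$ ($H{\left(a \right)} = \left(1 + a\right) a = a \left(1 + a\right)$)
$z{\left(Q \right)} = \frac{1}{42}$ ($z{\left(Q \right)} = \frac{1}{6 \left(1 + 6\right)} = \frac{1}{6 \cdot 7} = \frac{1}{42}$)
$z{\left(r{\left(-4 \right)} \right)} N = \frac{1}{42} \cdot 45 = \frac{15}{14}$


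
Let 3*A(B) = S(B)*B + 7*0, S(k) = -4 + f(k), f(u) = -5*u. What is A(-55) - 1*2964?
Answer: -23797/3 ≈ -7932.3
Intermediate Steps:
S(k) = -4 - 5*k
A(B) = B*(-4 - 5*B)/3 (A(B) = ((-4 - 5*B)*B + 7*0)/3 = (B*(-4 - 5*B) + 0)/3 = (B*(-4 - 5*B))/3 = B*(-4 - 5*B)/3)
A(-55) - 1*2964 = -⅓*(-55)*(4 + 5*(-55)) - 1*2964 = -⅓*(-55)*(4 - 275) - 2964 = -⅓*(-55)*(-271) - 2964 = -14905/3 - 2964 = -23797/3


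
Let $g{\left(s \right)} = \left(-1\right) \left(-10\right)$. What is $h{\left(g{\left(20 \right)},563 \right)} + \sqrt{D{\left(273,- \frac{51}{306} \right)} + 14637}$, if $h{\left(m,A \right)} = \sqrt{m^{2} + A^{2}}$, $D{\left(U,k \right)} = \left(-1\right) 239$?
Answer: $\sqrt{14398} + \sqrt{317069} \approx 683.08$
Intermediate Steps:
$D{\left(U,k \right)} = -239$
$g{\left(s \right)} = 10$
$h{\left(m,A \right)} = \sqrt{A^{2} + m^{2}}$
$h{\left(g{\left(20 \right)},563 \right)} + \sqrt{D{\left(273,- \frac{51}{306} \right)} + 14637} = \sqrt{563^{2} + 10^{2}} + \sqrt{-239 + 14637} = \sqrt{316969 + 100} + \sqrt{14398} = \sqrt{317069} + \sqrt{14398} = \sqrt{14398} + \sqrt{317069}$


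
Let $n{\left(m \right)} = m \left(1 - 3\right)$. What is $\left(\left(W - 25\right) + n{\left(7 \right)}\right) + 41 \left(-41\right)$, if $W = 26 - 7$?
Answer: $-1701$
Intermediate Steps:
$n{\left(m \right)} = - 2 m$ ($n{\left(m \right)} = m \left(-2\right) = - 2 m$)
$W = 19$
$\left(\left(W - 25\right) + n{\left(7 \right)}\right) + 41 \left(-41\right) = \left(\left(19 - 25\right) - 14\right) + 41 \left(-41\right) = \left(-6 - 14\right) - 1681 = -20 - 1681 = -1701$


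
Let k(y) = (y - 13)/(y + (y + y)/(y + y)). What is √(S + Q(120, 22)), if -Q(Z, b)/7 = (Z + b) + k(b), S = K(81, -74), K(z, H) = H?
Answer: I*√566421/23 ≈ 32.722*I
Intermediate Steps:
S = -74
k(y) = (-13 + y)/(1 + y) (k(y) = (-13 + y)/(y + (2*y)/((2*y))) = (-13 + y)/(y + (2*y)*(1/(2*y))) = (-13 + y)/(y + 1) = (-13 + y)/(1 + y))
Q(Z, b) = -7*Z - 7*b - 7*(-13 + b)/(1 + b) (Q(Z, b) = -7*((Z + b) + (-13 + b)/(1 + b)) = -7*(Z + b + (-13 + b)/(1 + b)) = -7*Z - 7*b - 7*(-13 + b)/(1 + b))
√(S + Q(120, 22)) = √(-74 + 7*(13 - 1*22 - (1 + 22)*(120 + 22))/(1 + 22)) = √(-74 + 7*(13 - 22 - 1*23*142)/23) = √(-74 + 7*(1/23)*(13 - 22 - 3266)) = √(-74 + 7*(1/23)*(-3275)) = √(-74 - 22925/23) = √(-24627/23) = I*√566421/23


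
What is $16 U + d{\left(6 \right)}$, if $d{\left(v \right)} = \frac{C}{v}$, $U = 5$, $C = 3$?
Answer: $\frac{161}{2} \approx 80.5$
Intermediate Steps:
$d{\left(v \right)} = \frac{3}{v}$
$16 U + d{\left(6 \right)} = 16 \cdot 5 + \frac{3}{6} = 80 + 3 \cdot \frac{1}{6} = 80 + \frac{1}{2} = \frac{161}{2}$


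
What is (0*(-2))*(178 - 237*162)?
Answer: 0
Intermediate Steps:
(0*(-2))*(178 - 237*162) = 0*(178 - 38394) = 0*(-38216) = 0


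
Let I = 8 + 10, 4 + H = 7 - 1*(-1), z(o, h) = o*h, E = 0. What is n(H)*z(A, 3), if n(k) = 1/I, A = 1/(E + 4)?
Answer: 1/24 ≈ 0.041667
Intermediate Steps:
A = ¼ (A = 1/(0 + 4) = 1/4 = ¼ ≈ 0.25000)
z(o, h) = h*o
H = 4 (H = -4 + (7 - 1*(-1)) = -4 + (7 + 1) = -4 + 8 = 4)
I = 18
n(k) = 1/18
n(H)*z(A, 3) = (3*(¼))/18 = (1/18)*(¾) = 1/24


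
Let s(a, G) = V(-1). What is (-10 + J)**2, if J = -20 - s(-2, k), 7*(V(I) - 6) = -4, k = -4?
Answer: 61504/49 ≈ 1255.2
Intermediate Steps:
V(I) = 38/7 (V(I) = 6 + (1/7)*(-4) = 6 - 4/7 = 38/7)
s(a, G) = 38/7
J = -178/7 (J = -20 - 1*38/7 = -20 - 38/7 = -178/7 ≈ -25.429)
(-10 + J)**2 = (-10 - 178/7)**2 = (-248/7)**2 = 61504/49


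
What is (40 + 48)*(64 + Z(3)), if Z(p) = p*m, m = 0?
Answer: 5632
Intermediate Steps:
Z(p) = 0 (Z(p) = p*0 = 0)
(40 + 48)*(64 + Z(3)) = (40 + 48)*(64 + 0) = 88*64 = 5632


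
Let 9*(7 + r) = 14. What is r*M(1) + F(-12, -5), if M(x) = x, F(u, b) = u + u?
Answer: -265/9 ≈ -29.444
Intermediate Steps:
r = -49/9 (r = -7 + (1/9)*14 = -7 + 14/9 = -49/9 ≈ -5.4444)
F(u, b) = 2*u
r*M(1) + F(-12, -5) = -49/9*1 + 2*(-12) = -49/9 - 24 = -265/9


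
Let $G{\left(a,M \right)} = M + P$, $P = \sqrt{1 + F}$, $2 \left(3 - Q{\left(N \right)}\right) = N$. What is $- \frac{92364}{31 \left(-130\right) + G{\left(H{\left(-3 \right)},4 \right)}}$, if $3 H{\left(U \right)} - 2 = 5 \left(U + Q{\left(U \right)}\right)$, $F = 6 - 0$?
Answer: $\frac{371857464}{16208669} + \frac{92364 \sqrt{7}}{16208669} \approx 22.957$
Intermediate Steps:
$Q{\left(N \right)} = 3 - \frac{N}{2}$
$F = 6$ ($F = 6 + 0 = 6$)
$P = \sqrt{7}$ ($P = \sqrt{1 + 6} = \sqrt{7} \approx 2.6458$)
$H{\left(U \right)} = \frac{17}{3} + \frac{5 U}{6}$ ($H{\left(U \right)} = \frac{2}{3} + \frac{5 \left(U - \left(-3 + \frac{U}{2}\right)\right)}{3} = \frac{2}{3} + \frac{5 \left(3 + \frac{U}{2}\right)}{3} = \frac{2}{3} + \frac{15 + \frac{5 U}{2}}{3} = \frac{2}{3} + \left(5 + \frac{5 U}{6}\right) = \frac{17}{3} + \frac{5 U}{6}$)
$G{\left(a,M \right)} = M + \sqrt{7}$
$- \frac{92364}{31 \left(-130\right) + G{\left(H{\left(-3 \right)},4 \right)}} = - \frac{92364}{31 \left(-130\right) + \left(4 + \sqrt{7}\right)} = - \frac{92364}{-4030 + \left(4 + \sqrt{7}\right)} = - \frac{92364}{-4026 + \sqrt{7}}$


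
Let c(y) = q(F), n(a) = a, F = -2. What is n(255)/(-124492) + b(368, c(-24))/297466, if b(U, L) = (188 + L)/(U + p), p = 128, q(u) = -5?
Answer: -9400179411/4591985021728 ≈ -0.0020471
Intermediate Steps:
c(y) = -5
b(U, L) = (188 + L)/(128 + U) (b(U, L) = (188 + L)/(U + 128) = (188 + L)/(128 + U))
n(255)/(-124492) + b(368, c(-24))/297466 = 255/(-124492) + ((188 - 5)/(128 + 368))/297466 = 255*(-1/124492) + (183/496)*(1/297466) = -255/124492 + ((1/496)*183)*(1/297466) = -255/124492 + (183/496)*(1/297466) = -255/124492 + 183/147543136 = -9400179411/4591985021728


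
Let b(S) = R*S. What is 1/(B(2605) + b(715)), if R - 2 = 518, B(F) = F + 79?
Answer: 1/374484 ≈ 2.6703e-6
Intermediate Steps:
B(F) = 79 + F
R = 520 (R = 2 + 518 = 520)
b(S) = 520*S
1/(B(2605) + b(715)) = 1/((79 + 2605) + 520*715) = 1/(2684 + 371800) = 1/374484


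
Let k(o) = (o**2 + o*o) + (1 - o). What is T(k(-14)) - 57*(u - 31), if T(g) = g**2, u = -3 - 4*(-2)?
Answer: 167131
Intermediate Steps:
u = 5 (u = -3 + 8 = 5)
k(o) = 1 - o + 2*o**2 (k(o) = (o**2 + o**2) + (1 - o) = 2*o**2 + (1 - o) = 1 - o + 2*o**2)
T(k(-14)) - 57*(u - 31) = (1 - 1*(-14) + 2*(-14)**2)**2 - 57*(5 - 31) = (1 + 14 + 2*196)**2 - 57*(-26) = (1 + 14 + 392)**2 + 1482 = 407**2 + 1482 = 165649 + 1482 = 167131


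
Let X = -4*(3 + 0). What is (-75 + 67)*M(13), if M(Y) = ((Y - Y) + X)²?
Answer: -1152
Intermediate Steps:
X = -12 (X = -4*3 = -12)
M(Y) = 144 (M(Y) = ((Y - Y) - 12)² = (0 - 12)² = (-12)² = 144)
(-75 + 67)*M(13) = (-75 + 67)*144 = -8*144 = -1152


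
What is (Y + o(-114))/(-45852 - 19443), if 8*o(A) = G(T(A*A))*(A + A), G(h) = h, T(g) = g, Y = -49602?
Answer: 139996/21765 ≈ 6.4322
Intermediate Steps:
o(A) = A³/4 (o(A) = ((A*A)*(A + A))/8 = (A²*(2*A))/8 = (2*A³)/8 = A³/4)
(Y + o(-114))/(-45852 - 19443) = (-49602 + (¼)*(-114)³)/(-45852 - 19443) = (-49602 + (¼)*(-1481544))/(-65295) = (-49602 - 370386)*(-1/65295) = -419988*(-1/65295) = 139996/21765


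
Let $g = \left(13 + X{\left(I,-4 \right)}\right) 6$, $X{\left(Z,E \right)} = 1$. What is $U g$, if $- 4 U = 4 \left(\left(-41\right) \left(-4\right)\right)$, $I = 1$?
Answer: $-13776$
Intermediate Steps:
$U = -164$ ($U = - \frac{4 \left(\left(-41\right) \left(-4\right)\right)}{4} = - \frac{4 \cdot 164}{4} = \left(- \frac{1}{4}\right) 656 = -164$)
$g = 84$ ($g = \left(13 + 1\right) 6 = 14 \cdot 6 = 84$)
$U g = \left(-164\right) 84 = -13776$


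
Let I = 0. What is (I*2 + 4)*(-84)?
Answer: -336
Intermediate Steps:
(I*2 + 4)*(-84) = (0*2 + 4)*(-84) = (0 + 4)*(-84) = 4*(-84) = -336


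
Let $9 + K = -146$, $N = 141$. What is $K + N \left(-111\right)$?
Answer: $-15806$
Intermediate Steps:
$K = -155$ ($K = -9 - 146 = -155$)
$K + N \left(-111\right) = -155 + 141 \left(-111\right) = -155 - 15651 = -15806$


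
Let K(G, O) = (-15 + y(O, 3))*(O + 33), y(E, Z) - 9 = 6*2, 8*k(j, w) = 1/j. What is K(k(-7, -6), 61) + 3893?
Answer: 4457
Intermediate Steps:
k(j, w) = 1/(8*j) (k(j, w) = (1/j)/8 = 1/(8*j))
y(E, Z) = 21 (y(E, Z) = 9 + 6*2 = 9 + 12 = 21)
K(G, O) = 198 + 6*O (K(G, O) = (-15 + 21)*(O + 33) = 6*(33 + O) = 198 + 6*O)
K(k(-7, -6), 61) + 3893 = (198 + 6*61) + 3893 = (198 + 366) + 3893 = 564 + 3893 = 4457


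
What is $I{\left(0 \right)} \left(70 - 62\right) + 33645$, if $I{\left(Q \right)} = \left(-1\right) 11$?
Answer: $33557$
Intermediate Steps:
$I{\left(Q \right)} = -11$
$I{\left(0 \right)} \left(70 - 62\right) + 33645 = - 11 \left(70 - 62\right) + 33645 = \left(-11\right) 8 + 33645 = -88 + 33645 = 33557$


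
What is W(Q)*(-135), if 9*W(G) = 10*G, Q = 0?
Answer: 0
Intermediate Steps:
W(G) = 10*G/9 (W(G) = (10*G)/9 = 10*G/9)
W(Q)*(-135) = ((10/9)*0)*(-135) = 0*(-135) = 0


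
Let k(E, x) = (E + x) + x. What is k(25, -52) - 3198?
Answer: -3277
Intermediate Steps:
k(E, x) = E + 2*x
k(25, -52) - 3198 = (25 + 2*(-52)) - 3198 = (25 - 104) - 3198 = -79 - 3198 = -3277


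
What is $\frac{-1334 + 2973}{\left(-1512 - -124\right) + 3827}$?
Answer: $\frac{1639}{2439} \approx 0.672$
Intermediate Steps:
$\frac{-1334 + 2973}{\left(-1512 - -124\right) + 3827} = \frac{1639}{\left(-1512 + 124\right) + 3827} = \frac{1639}{-1388 + 3827} = \frac{1639}{2439}$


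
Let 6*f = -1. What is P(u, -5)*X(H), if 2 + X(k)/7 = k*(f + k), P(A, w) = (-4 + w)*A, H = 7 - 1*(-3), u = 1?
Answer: -6069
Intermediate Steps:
H = 10 (H = 7 + 3 = 10)
P(A, w) = A*(-4 + w)
f = -⅙ (f = (⅙)*(-1) = -⅙ ≈ -0.16667)
X(k) = -14 + 7*k*(-⅙ + k) (X(k) = -14 + 7*(k*(-⅙ + k)) = -14 + 7*k*(-⅙ + k))
P(u, -5)*X(H) = (1*(-4 - 5))*(-14 + 7*10² - 7/6*10) = (1*(-9))*(-14 + 7*100 - 35/3) = -9*(-14 + 700 - 35/3) = -9*2023/3 = -6069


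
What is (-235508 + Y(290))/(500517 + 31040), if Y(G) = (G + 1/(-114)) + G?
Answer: -26781793/60597498 ≈ -0.44196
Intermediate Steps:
Y(G) = -1/114 + 2*G (Y(G) = (G - 1/114) + G = (-1/114 + G) + G = -1/114 + 2*G)
(-235508 + Y(290))/(500517 + 31040) = (-235508 + (-1/114 + 2*290))/(500517 + 31040) = (-235508 + (-1/114 + 580))/531557 = (-235508 + 66119/114)*(1/531557) = -26781793/114*1/531557 = -26781793/60597498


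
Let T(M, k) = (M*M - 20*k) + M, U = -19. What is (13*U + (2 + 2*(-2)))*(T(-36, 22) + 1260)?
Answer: -517920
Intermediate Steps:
T(M, k) = M + M**2 - 20*k (T(M, k) = (M**2 - 20*k) + M = M + M**2 - 20*k)
(13*U + (2 + 2*(-2)))*(T(-36, 22) + 1260) = (13*(-19) + (2 + 2*(-2)))*((-36 + (-36)**2 - 20*22) + 1260) = (-247 + (2 - 4))*((-36 + 1296 - 440) + 1260) = (-247 - 2)*(820 + 1260) = -249*2080 = -517920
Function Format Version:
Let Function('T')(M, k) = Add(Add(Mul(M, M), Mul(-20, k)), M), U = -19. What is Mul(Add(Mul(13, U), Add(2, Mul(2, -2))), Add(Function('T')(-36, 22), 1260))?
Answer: -517920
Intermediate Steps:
Function('T')(M, k) = Add(M, Pow(M, 2), Mul(-20, k)) (Function('T')(M, k) = Add(Add(Pow(M, 2), Mul(-20, k)), M) = Add(M, Pow(M, 2), Mul(-20, k)))
Mul(Add(Mul(13, U), Add(2, Mul(2, -2))), Add(Function('T')(-36, 22), 1260)) = Mul(Add(Mul(13, -19), Add(2, Mul(2, -2))), Add(Add(-36, Pow(-36, 2), Mul(-20, 22)), 1260)) = Mul(Add(-247, Add(2, -4)), Add(Add(-36, 1296, -440), 1260)) = Mul(Add(-247, -2), Add(820, 1260)) = Mul(-249, 2080) = -517920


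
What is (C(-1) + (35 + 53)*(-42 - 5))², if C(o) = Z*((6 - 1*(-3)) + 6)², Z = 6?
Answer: 7761796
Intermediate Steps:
C(o) = 1350 (C(o) = 6*((6 - 1*(-3)) + 6)² = 6*((6 + 3) + 6)² = 6*(9 + 6)² = 6*15² = 6*225 = 1350)
(C(-1) + (35 + 53)*(-42 - 5))² = (1350 + (35 + 53)*(-42 - 5))² = (1350 + 88*(-47))² = (1350 - 4136)² = (-2786)² = 7761796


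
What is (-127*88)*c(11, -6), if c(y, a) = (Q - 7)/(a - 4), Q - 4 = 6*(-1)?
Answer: -50292/5 ≈ -10058.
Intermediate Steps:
Q = -2 (Q = 4 + 6*(-1) = 4 - 6 = -2)
c(y, a) = -9/(-4 + a) (c(y, a) = (-2 - 7)/(a - 4) = -9/(-4 + a))
(-127*88)*c(11, -6) = (-127*88)*(-9/(-4 - 6)) = -(-100584)/(-10) = -(-100584)*(-1)/10 = -11176*9/10 = -50292/5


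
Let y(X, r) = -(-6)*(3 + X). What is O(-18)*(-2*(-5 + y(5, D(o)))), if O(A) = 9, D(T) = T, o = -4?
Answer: -774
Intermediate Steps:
y(X, r) = 18 + 6*X (y(X, r) = -2*(-9 - 3*X) = 18 + 6*X)
O(-18)*(-2*(-5 + y(5, D(o)))) = 9*(-2*(-5 + (18 + 6*5))) = 9*(-2*(-5 + (18 + 30))) = 9*(-2*(-5 + 48)) = 9*(-2*43) = 9*(-86) = -774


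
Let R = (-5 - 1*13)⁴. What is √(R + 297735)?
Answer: √402711 ≈ 634.59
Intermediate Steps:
R = 104976 (R = (-5 - 13)⁴ = (-18)⁴ = 104976)
√(R + 297735) = √(104976 + 297735) = √402711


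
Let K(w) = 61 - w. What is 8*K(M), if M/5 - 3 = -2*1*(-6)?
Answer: -112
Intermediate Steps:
M = 75 (M = 15 + 5*(-2*1*(-6)) = 15 + 5*(-2*(-6)) = 15 + 5*12 = 15 + 60 = 75)
8*K(M) = 8*(61 - 1*75) = 8*(61 - 75) = 8*(-14) = -112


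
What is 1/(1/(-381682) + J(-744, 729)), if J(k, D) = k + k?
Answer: -381682/567942817 ≈ -0.00067204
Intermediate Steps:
J(k, D) = 2*k
1/(1/(-381682) + J(-744, 729)) = 1/(1/(-381682) + 2*(-744)) = 1/(-1/381682 - 1488) = 1/(-567942817/381682) = -381682/567942817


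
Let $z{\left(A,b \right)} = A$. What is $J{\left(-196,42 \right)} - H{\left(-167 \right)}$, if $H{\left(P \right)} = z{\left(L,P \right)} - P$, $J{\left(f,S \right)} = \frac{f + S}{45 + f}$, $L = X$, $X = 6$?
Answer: $- \frac{25969}{151} \approx -171.98$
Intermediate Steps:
$L = 6$
$J{\left(f,S \right)} = \frac{S + f}{45 + f}$
$H{\left(P \right)} = 6 - P$
$J{\left(-196,42 \right)} - H{\left(-167 \right)} = \frac{42 - 196}{45 - 196} - \left(6 - -167\right) = \frac{1}{-151} \left(-154\right) - \left(6 + 167\right) = \left(- \frac{1}{151}\right) \left(-154\right) - 173 = \frac{154}{151} - 173 = - \frac{25969}{151}$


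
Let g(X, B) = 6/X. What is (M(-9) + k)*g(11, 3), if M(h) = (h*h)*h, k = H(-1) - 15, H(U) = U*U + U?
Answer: -4464/11 ≈ -405.82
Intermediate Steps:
H(U) = U + U² (H(U) = U² + U = U + U²)
k = -15 (k = -(1 - 1) - 15 = -1*0 - 15 = 0 - 15 = -15)
M(h) = h³ (M(h) = h²*h = h³)
(M(-9) + k)*g(11, 3) = ((-9)³ - 15)*(6/11) = (-729 - 15)*(6*(1/11)) = -744*6/11 = -4464/11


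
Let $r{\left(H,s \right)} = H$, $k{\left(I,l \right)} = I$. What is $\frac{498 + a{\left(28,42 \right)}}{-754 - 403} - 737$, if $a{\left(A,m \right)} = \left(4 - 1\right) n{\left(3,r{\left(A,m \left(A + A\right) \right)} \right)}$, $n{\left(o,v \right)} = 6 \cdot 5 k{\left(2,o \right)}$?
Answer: $- \frac{853387}{1157} \approx -737.59$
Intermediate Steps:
$n{\left(o,v \right)} = 60$ ($n{\left(o,v \right)} = 6 \cdot 5 \cdot 2 = 30 \cdot 2 = 60$)
$a{\left(A,m \right)} = 180$ ($a{\left(A,m \right)} = \left(4 - 1\right) 60 = 3 \cdot 60 = 180$)
$\frac{498 + a{\left(28,42 \right)}}{-754 - 403} - 737 = \frac{498 + 180}{-754 - 403} - 737 = \frac{678}{-1157} - 737 = 678 \left(- \frac{1}{1157}\right) - 737 = - \frac{678}{1157} - 737 = - \frac{853387}{1157}$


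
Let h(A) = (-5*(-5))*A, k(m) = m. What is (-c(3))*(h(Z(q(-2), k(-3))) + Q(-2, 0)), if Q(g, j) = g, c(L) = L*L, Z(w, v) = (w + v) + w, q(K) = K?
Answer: 1593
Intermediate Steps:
Z(w, v) = v + 2*w (Z(w, v) = (v + w) + w = v + 2*w)
c(L) = L**2
h(A) = 25*A
(-c(3))*(h(Z(q(-2), k(-3))) + Q(-2, 0)) = (-1*3**2)*(25*(-3 + 2*(-2)) - 2) = (-1*9)*(25*(-3 - 4) - 2) = -9*(25*(-7) - 2) = -9*(-175 - 2) = -9*(-177) = 1593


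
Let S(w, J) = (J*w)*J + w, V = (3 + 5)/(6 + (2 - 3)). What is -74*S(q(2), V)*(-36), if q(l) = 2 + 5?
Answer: 1659672/25 ≈ 66387.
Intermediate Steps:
q(l) = 7
V = 8/5 (V = 8/(6 - 1) = 8/5 ≈ 1.6000)
S(w, J) = w + w*J**2 (S(w, J) = w*J**2 + w = w + w*J**2)
-74*S(q(2), V)*(-36) = -518*(1 + (8/5)**2)*(-36) = -518*(1 + 64/25)*(-36) = -518*89/25*(-36) = -74*623/25*(-36) = -46102/25*(-36) = 1659672/25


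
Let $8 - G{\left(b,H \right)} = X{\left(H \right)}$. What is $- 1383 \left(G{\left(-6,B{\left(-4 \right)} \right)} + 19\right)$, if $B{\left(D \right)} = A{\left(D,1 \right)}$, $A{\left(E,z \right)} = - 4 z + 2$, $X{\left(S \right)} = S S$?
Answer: $-31809$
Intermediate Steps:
$X{\left(S \right)} = S^{2}$
$A{\left(E,z \right)} = 2 - 4 z$
$B{\left(D \right)} = -2$ ($B{\left(D \right)} = 2 - 4 = -2$)
$G{\left(b,H \right)} = 8 - H^{2}$
$- 1383 \left(G{\left(-6,B{\left(-4 \right)} \right)} + 19\right) = - 1383 \left(\left(8 - \left(-2\right)^{2}\right) + 19\right) = - 1383 \left(\left(8 - 4\right) + 19\right) = - 1383 \left(4 + 19\right) = \left(-1383\right) 23 = -31809$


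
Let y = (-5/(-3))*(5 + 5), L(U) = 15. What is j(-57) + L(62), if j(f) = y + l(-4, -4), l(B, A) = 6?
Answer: 113/3 ≈ 37.667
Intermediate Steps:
y = 50/3 (y = -5*(-1/3)*10 = (5/3)*10 = 50/3 ≈ 16.667)
j(f) = 68/3 (j(f) = 50/3 + 6 = 68/3)
j(-57) + L(62) = 68/3 + 15 = 113/3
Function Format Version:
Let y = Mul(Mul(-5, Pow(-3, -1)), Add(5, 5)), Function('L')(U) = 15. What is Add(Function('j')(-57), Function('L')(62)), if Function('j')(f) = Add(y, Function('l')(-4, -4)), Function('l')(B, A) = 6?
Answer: Rational(113, 3) ≈ 37.667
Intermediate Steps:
y = Rational(50, 3) (y = Mul(Mul(-5, Rational(-1, 3)), 10) = Mul(Rational(5, 3), 10) = Rational(50, 3) ≈ 16.667)
Function('j')(f) = Rational(68, 3) (Function('j')(f) = Add(Rational(50, 3), 6) = Rational(68, 3))
Add(Function('j')(-57), Function('L')(62)) = Add(Rational(68, 3), 15) = Rational(113, 3)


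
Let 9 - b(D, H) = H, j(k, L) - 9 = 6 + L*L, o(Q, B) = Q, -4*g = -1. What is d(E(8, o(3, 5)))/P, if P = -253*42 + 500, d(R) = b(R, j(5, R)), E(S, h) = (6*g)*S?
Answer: 75/5063 ≈ 0.014813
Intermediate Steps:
g = ¼ (g = -¼*(-1) = ¼ ≈ 0.25000)
E(S, h) = 3*S/2 (E(S, h) = (6*(¼))*S = 3*S/2)
j(k, L) = 15 + L² (j(k, L) = 9 + (6 + L*L) = 9 + (6 + L²) = 15 + L²)
b(D, H) = 9 - H
d(R) = -6 - R² (d(R) = 9 - (15 + R²) = 9 + (-15 - R²) = -6 - R²)
P = -10126 (P = -10626 + 500 = -10126)
d(E(8, o(3, 5)))/P = (-6 - ((3/2)*8)²)/(-10126) = (-6 - 1*12²)*(-1/10126) = (-6 - 1*144)*(-1/10126) = (-6 - 144)*(-1/10126) = -150*(-1/10126) = 75/5063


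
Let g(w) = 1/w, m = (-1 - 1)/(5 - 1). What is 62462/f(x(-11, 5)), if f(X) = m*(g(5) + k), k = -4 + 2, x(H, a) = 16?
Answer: 624620/9 ≈ 69402.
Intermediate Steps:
m = -½ (m = -2/4 = -2*¼ = -½ ≈ -0.50000)
k = -2
f(X) = 9/10 (f(X) = -(1/5 - 2)/2 = -(⅕ - 2)/2 = -½*(-9/5) = 9/10)
62462/f(x(-11, 5)) = 62462/(9/10) = 62462*(10/9) = 624620/9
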